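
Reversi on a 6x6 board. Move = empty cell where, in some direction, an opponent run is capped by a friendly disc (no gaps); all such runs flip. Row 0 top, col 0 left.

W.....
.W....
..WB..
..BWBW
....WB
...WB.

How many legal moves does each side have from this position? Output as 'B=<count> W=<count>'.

-- B to move --
(0,1): no bracket -> illegal
(0,2): no bracket -> illegal
(1,0): no bracket -> illegal
(1,2): flips 1 -> legal
(1,3): no bracket -> illegal
(2,0): no bracket -> illegal
(2,1): flips 1 -> legal
(2,4): no bracket -> illegal
(2,5): flips 1 -> legal
(3,1): no bracket -> illegal
(4,2): no bracket -> illegal
(4,3): flips 2 -> legal
(5,2): flips 1 -> legal
(5,5): no bracket -> illegal
B mobility = 5
-- W to move --
(1,2): no bracket -> illegal
(1,3): flips 1 -> legal
(1,4): no bracket -> illegal
(2,1): no bracket -> illegal
(2,4): flips 2 -> legal
(2,5): no bracket -> illegal
(3,1): flips 1 -> legal
(4,1): no bracket -> illegal
(4,2): flips 1 -> legal
(4,3): no bracket -> illegal
(5,5): flips 2 -> legal
W mobility = 5

Answer: B=5 W=5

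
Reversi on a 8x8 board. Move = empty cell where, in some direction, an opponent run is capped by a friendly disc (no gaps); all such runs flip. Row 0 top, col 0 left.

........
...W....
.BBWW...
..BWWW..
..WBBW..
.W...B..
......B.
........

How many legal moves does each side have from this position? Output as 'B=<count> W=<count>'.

Answer: B=9 W=10

Derivation:
-- B to move --
(0,2): no bracket -> illegal
(0,3): flips 3 -> legal
(0,4): flips 1 -> legal
(1,2): no bracket -> illegal
(1,4): flips 3 -> legal
(1,5): no bracket -> illegal
(2,5): flips 5 -> legal
(2,6): flips 1 -> legal
(3,1): no bracket -> illegal
(3,6): flips 3 -> legal
(4,0): no bracket -> illegal
(4,1): flips 1 -> legal
(4,6): flips 1 -> legal
(5,0): no bracket -> illegal
(5,2): flips 1 -> legal
(5,3): no bracket -> illegal
(5,4): no bracket -> illegal
(5,6): no bracket -> illegal
(6,0): no bracket -> illegal
(6,1): no bracket -> illegal
(6,2): no bracket -> illegal
B mobility = 9
-- W to move --
(1,0): no bracket -> illegal
(1,1): flips 1 -> legal
(1,2): flips 2 -> legal
(2,0): flips 2 -> legal
(3,0): no bracket -> illegal
(3,1): flips 2 -> legal
(4,1): flips 1 -> legal
(4,6): no bracket -> illegal
(5,2): flips 1 -> legal
(5,3): flips 2 -> legal
(5,4): flips 1 -> legal
(5,6): no bracket -> illegal
(5,7): no bracket -> illegal
(6,4): no bracket -> illegal
(6,5): flips 1 -> legal
(6,7): no bracket -> illegal
(7,5): no bracket -> illegal
(7,6): no bracket -> illegal
(7,7): flips 3 -> legal
W mobility = 10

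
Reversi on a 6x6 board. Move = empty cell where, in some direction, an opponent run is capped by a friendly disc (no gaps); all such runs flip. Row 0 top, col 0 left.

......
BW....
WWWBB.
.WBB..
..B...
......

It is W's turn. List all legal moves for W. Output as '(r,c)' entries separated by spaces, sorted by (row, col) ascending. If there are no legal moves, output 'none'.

(0,0): flips 1 -> legal
(0,1): no bracket -> illegal
(1,2): no bracket -> illegal
(1,3): no bracket -> illegal
(1,4): no bracket -> illegal
(1,5): no bracket -> illegal
(2,5): flips 2 -> legal
(3,4): flips 2 -> legal
(3,5): no bracket -> illegal
(4,1): no bracket -> illegal
(4,3): flips 1 -> legal
(4,4): flips 1 -> legal
(5,1): no bracket -> illegal
(5,2): flips 2 -> legal
(5,3): flips 1 -> legal

Answer: (0,0) (2,5) (3,4) (4,3) (4,4) (5,2) (5,3)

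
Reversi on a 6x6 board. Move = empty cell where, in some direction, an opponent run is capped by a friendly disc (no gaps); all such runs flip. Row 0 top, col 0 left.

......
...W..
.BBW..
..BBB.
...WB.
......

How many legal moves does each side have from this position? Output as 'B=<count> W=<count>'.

-- B to move --
(0,2): no bracket -> illegal
(0,3): flips 2 -> legal
(0,4): flips 1 -> legal
(1,2): flips 1 -> legal
(1,4): flips 1 -> legal
(2,4): flips 1 -> legal
(4,2): flips 1 -> legal
(5,2): flips 1 -> legal
(5,3): flips 1 -> legal
(5,4): flips 1 -> legal
B mobility = 9
-- W to move --
(1,0): flips 2 -> legal
(1,1): no bracket -> illegal
(1,2): no bracket -> illegal
(2,0): flips 2 -> legal
(2,4): no bracket -> illegal
(2,5): flips 1 -> legal
(3,0): no bracket -> illegal
(3,1): flips 1 -> legal
(3,5): no bracket -> illegal
(4,1): flips 1 -> legal
(4,2): no bracket -> illegal
(4,5): flips 2 -> legal
(5,3): no bracket -> illegal
(5,4): no bracket -> illegal
(5,5): no bracket -> illegal
W mobility = 6

Answer: B=9 W=6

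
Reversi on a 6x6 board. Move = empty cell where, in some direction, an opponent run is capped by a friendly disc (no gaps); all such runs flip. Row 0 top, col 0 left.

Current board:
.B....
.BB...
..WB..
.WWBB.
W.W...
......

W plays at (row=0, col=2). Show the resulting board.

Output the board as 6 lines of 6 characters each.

Answer: .BW...
.BW...
..WB..
.WWBB.
W.W...
......

Derivation:
Place W at (0,2); scan 8 dirs for brackets.
Dir NW: edge -> no flip
Dir N: edge -> no flip
Dir NE: edge -> no flip
Dir W: opp run (0,1), next='.' -> no flip
Dir E: first cell '.' (not opp) -> no flip
Dir SW: opp run (1,1), next='.' -> no flip
Dir S: opp run (1,2) capped by W -> flip
Dir SE: first cell '.' (not opp) -> no flip
All flips: (1,2)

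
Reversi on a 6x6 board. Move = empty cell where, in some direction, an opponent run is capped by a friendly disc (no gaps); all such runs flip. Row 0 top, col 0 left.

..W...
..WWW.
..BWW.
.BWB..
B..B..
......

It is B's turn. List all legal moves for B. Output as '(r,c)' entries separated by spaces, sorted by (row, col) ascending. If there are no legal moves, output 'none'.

Answer: (0,3) (0,4) (1,5) (2,1) (2,5) (4,2)

Derivation:
(0,1): no bracket -> illegal
(0,3): flips 2 -> legal
(0,4): flips 1 -> legal
(0,5): no bracket -> illegal
(1,1): no bracket -> illegal
(1,5): flips 1 -> legal
(2,1): flips 1 -> legal
(2,5): flips 2 -> legal
(3,4): no bracket -> illegal
(3,5): no bracket -> illegal
(4,1): no bracket -> illegal
(4,2): flips 1 -> legal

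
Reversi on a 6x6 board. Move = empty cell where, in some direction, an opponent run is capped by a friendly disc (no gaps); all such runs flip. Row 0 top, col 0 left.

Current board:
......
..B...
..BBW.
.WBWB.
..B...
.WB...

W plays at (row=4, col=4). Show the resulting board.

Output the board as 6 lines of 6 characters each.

Answer: ......
..B...
..BBW.
.WBWW.
..B.W.
.WB...

Derivation:
Place W at (4,4); scan 8 dirs for brackets.
Dir NW: first cell 'W' (not opp) -> no flip
Dir N: opp run (3,4) capped by W -> flip
Dir NE: first cell '.' (not opp) -> no flip
Dir W: first cell '.' (not opp) -> no flip
Dir E: first cell '.' (not opp) -> no flip
Dir SW: first cell '.' (not opp) -> no flip
Dir S: first cell '.' (not opp) -> no flip
Dir SE: first cell '.' (not opp) -> no flip
All flips: (3,4)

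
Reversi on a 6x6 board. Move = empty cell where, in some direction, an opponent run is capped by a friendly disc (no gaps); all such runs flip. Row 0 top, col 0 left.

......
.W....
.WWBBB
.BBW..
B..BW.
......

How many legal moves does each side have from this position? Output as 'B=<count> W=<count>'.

-- B to move --
(0,0): no bracket -> illegal
(0,1): flips 2 -> legal
(0,2): no bracket -> illegal
(1,0): flips 1 -> legal
(1,2): flips 1 -> legal
(1,3): flips 1 -> legal
(2,0): flips 2 -> legal
(3,0): no bracket -> illegal
(3,4): flips 1 -> legal
(3,5): no bracket -> illegal
(4,2): flips 1 -> legal
(4,5): flips 1 -> legal
(5,3): no bracket -> illegal
(5,4): no bracket -> illegal
(5,5): no bracket -> illegal
B mobility = 8
-- W to move --
(1,2): no bracket -> illegal
(1,3): flips 1 -> legal
(1,4): no bracket -> illegal
(1,5): flips 1 -> legal
(2,0): no bracket -> illegal
(3,0): flips 2 -> legal
(3,4): no bracket -> illegal
(3,5): no bracket -> illegal
(4,1): flips 1 -> legal
(4,2): flips 2 -> legal
(5,0): no bracket -> illegal
(5,1): no bracket -> illegal
(5,2): no bracket -> illegal
(5,3): flips 1 -> legal
(5,4): flips 2 -> legal
W mobility = 7

Answer: B=8 W=7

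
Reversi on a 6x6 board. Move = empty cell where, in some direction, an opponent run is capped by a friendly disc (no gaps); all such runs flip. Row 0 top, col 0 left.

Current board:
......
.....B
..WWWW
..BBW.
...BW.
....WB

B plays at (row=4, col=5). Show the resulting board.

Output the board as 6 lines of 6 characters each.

Place B at (4,5); scan 8 dirs for brackets.
Dir NW: opp run (3,4) (2,3), next='.' -> no flip
Dir N: first cell '.' (not opp) -> no flip
Dir NE: edge -> no flip
Dir W: opp run (4,4) capped by B -> flip
Dir E: edge -> no flip
Dir SW: opp run (5,4), next=edge -> no flip
Dir S: first cell 'B' (not opp) -> no flip
Dir SE: edge -> no flip
All flips: (4,4)

Answer: ......
.....B
..WWWW
..BBW.
...BBB
....WB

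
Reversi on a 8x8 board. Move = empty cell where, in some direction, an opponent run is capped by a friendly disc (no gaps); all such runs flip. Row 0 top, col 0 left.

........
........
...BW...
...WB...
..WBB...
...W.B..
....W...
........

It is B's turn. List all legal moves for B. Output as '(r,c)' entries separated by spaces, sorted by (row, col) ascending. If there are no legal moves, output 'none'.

Answer: (1,4) (2,2) (2,5) (3,2) (4,1) (6,2) (6,3) (7,3)

Derivation:
(1,3): no bracket -> illegal
(1,4): flips 1 -> legal
(1,5): no bracket -> illegal
(2,2): flips 1 -> legal
(2,5): flips 1 -> legal
(3,1): no bracket -> illegal
(3,2): flips 1 -> legal
(3,5): no bracket -> illegal
(4,1): flips 1 -> legal
(5,1): no bracket -> illegal
(5,2): no bracket -> illegal
(5,4): no bracket -> illegal
(6,2): flips 1 -> legal
(6,3): flips 1 -> legal
(6,5): no bracket -> illegal
(7,3): flips 1 -> legal
(7,4): no bracket -> illegal
(7,5): no bracket -> illegal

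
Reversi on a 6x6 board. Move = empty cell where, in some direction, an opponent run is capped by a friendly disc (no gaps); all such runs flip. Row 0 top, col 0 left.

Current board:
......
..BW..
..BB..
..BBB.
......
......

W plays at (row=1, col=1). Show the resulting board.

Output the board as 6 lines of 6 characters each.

Place W at (1,1); scan 8 dirs for brackets.
Dir NW: first cell '.' (not opp) -> no flip
Dir N: first cell '.' (not opp) -> no flip
Dir NE: first cell '.' (not opp) -> no flip
Dir W: first cell '.' (not opp) -> no flip
Dir E: opp run (1,2) capped by W -> flip
Dir SW: first cell '.' (not opp) -> no flip
Dir S: first cell '.' (not opp) -> no flip
Dir SE: opp run (2,2) (3,3), next='.' -> no flip
All flips: (1,2)

Answer: ......
.WWW..
..BB..
..BBB.
......
......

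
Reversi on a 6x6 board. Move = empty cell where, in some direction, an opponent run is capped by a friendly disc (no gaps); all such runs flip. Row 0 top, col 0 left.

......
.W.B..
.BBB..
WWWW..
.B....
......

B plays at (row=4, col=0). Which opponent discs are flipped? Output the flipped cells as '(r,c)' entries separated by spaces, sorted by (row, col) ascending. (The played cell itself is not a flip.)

Answer: (3,1)

Derivation:
Dir NW: edge -> no flip
Dir N: opp run (3,0), next='.' -> no flip
Dir NE: opp run (3,1) capped by B -> flip
Dir W: edge -> no flip
Dir E: first cell 'B' (not opp) -> no flip
Dir SW: edge -> no flip
Dir S: first cell '.' (not opp) -> no flip
Dir SE: first cell '.' (not opp) -> no flip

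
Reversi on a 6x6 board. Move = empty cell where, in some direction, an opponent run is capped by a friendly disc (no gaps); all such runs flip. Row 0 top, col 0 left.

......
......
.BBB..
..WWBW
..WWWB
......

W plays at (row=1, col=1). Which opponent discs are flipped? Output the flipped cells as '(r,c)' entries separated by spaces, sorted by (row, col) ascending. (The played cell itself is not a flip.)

Answer: (2,2)

Derivation:
Dir NW: first cell '.' (not opp) -> no flip
Dir N: first cell '.' (not opp) -> no flip
Dir NE: first cell '.' (not opp) -> no flip
Dir W: first cell '.' (not opp) -> no flip
Dir E: first cell '.' (not opp) -> no flip
Dir SW: first cell '.' (not opp) -> no flip
Dir S: opp run (2,1), next='.' -> no flip
Dir SE: opp run (2,2) capped by W -> flip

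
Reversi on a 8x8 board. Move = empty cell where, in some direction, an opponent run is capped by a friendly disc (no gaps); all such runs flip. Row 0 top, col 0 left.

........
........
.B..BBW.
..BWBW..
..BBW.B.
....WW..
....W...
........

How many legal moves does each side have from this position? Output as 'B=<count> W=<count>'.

Answer: B=7 W=11

Derivation:
-- B to move --
(1,5): no bracket -> illegal
(1,6): no bracket -> illegal
(1,7): no bracket -> illegal
(2,2): no bracket -> illegal
(2,3): flips 1 -> legal
(2,7): flips 1 -> legal
(3,6): flips 1 -> legal
(3,7): no bracket -> illegal
(4,5): flips 2 -> legal
(5,3): no bracket -> illegal
(5,6): no bracket -> illegal
(6,3): no bracket -> illegal
(6,5): flips 1 -> legal
(6,6): no bracket -> illegal
(7,3): flips 2 -> legal
(7,4): flips 3 -> legal
(7,5): no bracket -> illegal
B mobility = 7
-- W to move --
(1,0): flips 3 -> legal
(1,1): no bracket -> illegal
(1,2): no bracket -> illegal
(1,3): flips 1 -> legal
(1,4): flips 2 -> legal
(1,5): flips 2 -> legal
(1,6): no bracket -> illegal
(2,0): no bracket -> illegal
(2,2): no bracket -> illegal
(2,3): flips 2 -> legal
(3,0): no bracket -> illegal
(3,1): flips 1 -> legal
(3,6): no bracket -> illegal
(3,7): flips 1 -> legal
(4,1): flips 2 -> legal
(4,5): no bracket -> illegal
(4,7): no bracket -> illegal
(5,1): flips 1 -> legal
(5,2): no bracket -> illegal
(5,3): flips 1 -> legal
(5,6): no bracket -> illegal
(5,7): flips 1 -> legal
W mobility = 11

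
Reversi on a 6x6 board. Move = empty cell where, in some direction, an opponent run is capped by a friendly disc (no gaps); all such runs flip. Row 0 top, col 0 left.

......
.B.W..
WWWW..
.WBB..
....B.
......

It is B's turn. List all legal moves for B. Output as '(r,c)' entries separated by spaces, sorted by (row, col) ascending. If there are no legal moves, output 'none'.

(0,2): no bracket -> illegal
(0,3): flips 2 -> legal
(0,4): no bracket -> illegal
(1,0): flips 1 -> legal
(1,2): flips 1 -> legal
(1,4): flips 1 -> legal
(2,4): no bracket -> illegal
(3,0): flips 1 -> legal
(3,4): no bracket -> illegal
(4,0): no bracket -> illegal
(4,1): flips 2 -> legal
(4,2): no bracket -> illegal

Answer: (0,3) (1,0) (1,2) (1,4) (3,0) (4,1)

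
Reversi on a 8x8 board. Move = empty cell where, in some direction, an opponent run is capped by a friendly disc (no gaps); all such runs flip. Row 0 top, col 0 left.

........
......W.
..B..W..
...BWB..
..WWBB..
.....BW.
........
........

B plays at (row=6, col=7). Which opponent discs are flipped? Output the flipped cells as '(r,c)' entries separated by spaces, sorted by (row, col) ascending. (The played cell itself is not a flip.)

Answer: (5,6)

Derivation:
Dir NW: opp run (5,6) capped by B -> flip
Dir N: first cell '.' (not opp) -> no flip
Dir NE: edge -> no flip
Dir W: first cell '.' (not opp) -> no flip
Dir E: edge -> no flip
Dir SW: first cell '.' (not opp) -> no flip
Dir S: first cell '.' (not opp) -> no flip
Dir SE: edge -> no flip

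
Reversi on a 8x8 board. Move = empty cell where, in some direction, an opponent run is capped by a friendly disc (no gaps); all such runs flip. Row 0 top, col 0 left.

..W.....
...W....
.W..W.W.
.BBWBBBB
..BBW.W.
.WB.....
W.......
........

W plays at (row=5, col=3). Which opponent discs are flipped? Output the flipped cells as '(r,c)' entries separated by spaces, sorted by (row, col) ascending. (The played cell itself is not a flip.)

Dir NW: opp run (4,2) (3,1), next='.' -> no flip
Dir N: opp run (4,3) capped by W -> flip
Dir NE: first cell 'W' (not opp) -> no flip
Dir W: opp run (5,2) capped by W -> flip
Dir E: first cell '.' (not opp) -> no flip
Dir SW: first cell '.' (not opp) -> no flip
Dir S: first cell '.' (not opp) -> no flip
Dir SE: first cell '.' (not opp) -> no flip

Answer: (4,3) (5,2)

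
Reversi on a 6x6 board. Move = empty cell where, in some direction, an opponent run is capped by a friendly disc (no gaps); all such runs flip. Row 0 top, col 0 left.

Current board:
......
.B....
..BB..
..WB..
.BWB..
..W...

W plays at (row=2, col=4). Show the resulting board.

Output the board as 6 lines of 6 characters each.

Place W at (2,4); scan 8 dirs for brackets.
Dir NW: first cell '.' (not opp) -> no flip
Dir N: first cell '.' (not opp) -> no flip
Dir NE: first cell '.' (not opp) -> no flip
Dir W: opp run (2,3) (2,2), next='.' -> no flip
Dir E: first cell '.' (not opp) -> no flip
Dir SW: opp run (3,3) capped by W -> flip
Dir S: first cell '.' (not opp) -> no flip
Dir SE: first cell '.' (not opp) -> no flip
All flips: (3,3)

Answer: ......
.B....
..BBW.
..WW..
.BWB..
..W...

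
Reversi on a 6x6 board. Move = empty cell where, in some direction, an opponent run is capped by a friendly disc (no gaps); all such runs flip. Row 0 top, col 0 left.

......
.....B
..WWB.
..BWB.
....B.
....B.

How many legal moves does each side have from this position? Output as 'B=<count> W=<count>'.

-- B to move --
(1,1): flips 2 -> legal
(1,2): flips 2 -> legal
(1,3): no bracket -> illegal
(1,4): flips 1 -> legal
(2,1): flips 2 -> legal
(3,1): no bracket -> illegal
(4,2): flips 1 -> legal
(4,3): no bracket -> illegal
B mobility = 5
-- W to move --
(0,4): no bracket -> illegal
(0,5): no bracket -> illegal
(1,3): no bracket -> illegal
(1,4): no bracket -> illegal
(2,1): no bracket -> illegal
(2,5): flips 1 -> legal
(3,1): flips 1 -> legal
(3,5): flips 1 -> legal
(4,1): flips 1 -> legal
(4,2): flips 1 -> legal
(4,3): no bracket -> illegal
(4,5): flips 1 -> legal
(5,3): no bracket -> illegal
(5,5): flips 1 -> legal
W mobility = 7

Answer: B=5 W=7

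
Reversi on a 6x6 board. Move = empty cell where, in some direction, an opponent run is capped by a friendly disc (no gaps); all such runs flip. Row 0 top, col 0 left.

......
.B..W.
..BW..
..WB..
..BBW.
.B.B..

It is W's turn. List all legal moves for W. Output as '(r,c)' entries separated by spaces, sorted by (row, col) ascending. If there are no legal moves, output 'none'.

(0,0): flips 3 -> legal
(0,1): no bracket -> illegal
(0,2): no bracket -> illegal
(1,0): no bracket -> illegal
(1,2): flips 1 -> legal
(1,3): no bracket -> illegal
(2,0): no bracket -> illegal
(2,1): flips 1 -> legal
(2,4): no bracket -> illegal
(3,1): no bracket -> illegal
(3,4): flips 1 -> legal
(4,0): no bracket -> illegal
(4,1): flips 2 -> legal
(5,0): no bracket -> illegal
(5,2): flips 1 -> legal
(5,4): flips 1 -> legal

Answer: (0,0) (1,2) (2,1) (3,4) (4,1) (5,2) (5,4)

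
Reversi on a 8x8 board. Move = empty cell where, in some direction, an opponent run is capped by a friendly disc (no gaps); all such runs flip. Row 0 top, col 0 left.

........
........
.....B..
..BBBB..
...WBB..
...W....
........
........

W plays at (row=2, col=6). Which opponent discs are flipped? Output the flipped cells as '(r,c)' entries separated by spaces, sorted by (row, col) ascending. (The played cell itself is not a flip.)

Dir NW: first cell '.' (not opp) -> no flip
Dir N: first cell '.' (not opp) -> no flip
Dir NE: first cell '.' (not opp) -> no flip
Dir W: opp run (2,5), next='.' -> no flip
Dir E: first cell '.' (not opp) -> no flip
Dir SW: opp run (3,5) (4,4) capped by W -> flip
Dir S: first cell '.' (not opp) -> no flip
Dir SE: first cell '.' (not opp) -> no flip

Answer: (3,5) (4,4)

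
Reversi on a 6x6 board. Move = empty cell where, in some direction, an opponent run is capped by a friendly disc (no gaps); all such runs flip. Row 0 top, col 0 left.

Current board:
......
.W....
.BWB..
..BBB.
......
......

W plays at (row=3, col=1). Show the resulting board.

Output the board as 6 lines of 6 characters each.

Place W at (3,1); scan 8 dirs for brackets.
Dir NW: first cell '.' (not opp) -> no flip
Dir N: opp run (2,1) capped by W -> flip
Dir NE: first cell 'W' (not opp) -> no flip
Dir W: first cell '.' (not opp) -> no flip
Dir E: opp run (3,2) (3,3) (3,4), next='.' -> no flip
Dir SW: first cell '.' (not opp) -> no flip
Dir S: first cell '.' (not opp) -> no flip
Dir SE: first cell '.' (not opp) -> no flip
All flips: (2,1)

Answer: ......
.W....
.WWB..
.WBBB.
......
......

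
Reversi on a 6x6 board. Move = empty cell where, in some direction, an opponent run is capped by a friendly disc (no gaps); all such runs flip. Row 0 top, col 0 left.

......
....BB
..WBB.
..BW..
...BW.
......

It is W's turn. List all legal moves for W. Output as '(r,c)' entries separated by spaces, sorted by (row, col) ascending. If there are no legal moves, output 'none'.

(0,3): no bracket -> illegal
(0,4): no bracket -> illegal
(0,5): no bracket -> illegal
(1,2): no bracket -> illegal
(1,3): flips 1 -> legal
(2,1): no bracket -> illegal
(2,5): flips 2 -> legal
(3,1): flips 1 -> legal
(3,4): no bracket -> illegal
(3,5): no bracket -> illegal
(4,1): no bracket -> illegal
(4,2): flips 2 -> legal
(5,2): no bracket -> illegal
(5,3): flips 1 -> legal
(5,4): no bracket -> illegal

Answer: (1,3) (2,5) (3,1) (4,2) (5,3)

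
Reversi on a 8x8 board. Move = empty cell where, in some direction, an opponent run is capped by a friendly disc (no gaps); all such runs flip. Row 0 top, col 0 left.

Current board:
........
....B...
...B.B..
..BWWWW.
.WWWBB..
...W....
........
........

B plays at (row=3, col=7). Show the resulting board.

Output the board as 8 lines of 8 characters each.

Answer: ........
....B...
...B.B..
..BBBBBB
.WWWBB..
...W....
........
........

Derivation:
Place B at (3,7); scan 8 dirs for brackets.
Dir NW: first cell '.' (not opp) -> no flip
Dir N: first cell '.' (not opp) -> no flip
Dir NE: edge -> no flip
Dir W: opp run (3,6) (3,5) (3,4) (3,3) capped by B -> flip
Dir E: edge -> no flip
Dir SW: first cell '.' (not opp) -> no flip
Dir S: first cell '.' (not opp) -> no flip
Dir SE: edge -> no flip
All flips: (3,3) (3,4) (3,5) (3,6)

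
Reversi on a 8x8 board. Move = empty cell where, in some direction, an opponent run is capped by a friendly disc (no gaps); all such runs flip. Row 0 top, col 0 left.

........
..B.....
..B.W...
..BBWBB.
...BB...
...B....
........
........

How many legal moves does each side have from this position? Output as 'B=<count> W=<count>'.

Answer: B=4 W=6

Derivation:
-- B to move --
(1,3): flips 1 -> legal
(1,4): flips 2 -> legal
(1,5): flips 1 -> legal
(2,3): no bracket -> illegal
(2,5): flips 1 -> legal
(4,5): no bracket -> illegal
B mobility = 4
-- W to move --
(0,1): no bracket -> illegal
(0,2): no bracket -> illegal
(0,3): no bracket -> illegal
(1,1): no bracket -> illegal
(1,3): no bracket -> illegal
(2,1): no bracket -> illegal
(2,3): no bracket -> illegal
(2,5): no bracket -> illegal
(2,6): no bracket -> illegal
(2,7): no bracket -> illegal
(3,1): flips 2 -> legal
(3,7): flips 2 -> legal
(4,1): no bracket -> illegal
(4,2): flips 1 -> legal
(4,5): no bracket -> illegal
(4,6): flips 1 -> legal
(4,7): no bracket -> illegal
(5,2): flips 1 -> legal
(5,4): flips 1 -> legal
(5,5): no bracket -> illegal
(6,2): no bracket -> illegal
(6,3): no bracket -> illegal
(6,4): no bracket -> illegal
W mobility = 6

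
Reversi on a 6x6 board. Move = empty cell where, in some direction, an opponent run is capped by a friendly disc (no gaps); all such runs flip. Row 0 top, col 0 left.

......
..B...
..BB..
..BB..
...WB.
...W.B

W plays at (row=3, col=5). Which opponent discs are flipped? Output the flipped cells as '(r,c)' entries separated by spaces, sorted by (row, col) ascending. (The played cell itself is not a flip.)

Dir NW: first cell '.' (not opp) -> no flip
Dir N: first cell '.' (not opp) -> no flip
Dir NE: edge -> no flip
Dir W: first cell '.' (not opp) -> no flip
Dir E: edge -> no flip
Dir SW: opp run (4,4) capped by W -> flip
Dir S: first cell '.' (not opp) -> no flip
Dir SE: edge -> no flip

Answer: (4,4)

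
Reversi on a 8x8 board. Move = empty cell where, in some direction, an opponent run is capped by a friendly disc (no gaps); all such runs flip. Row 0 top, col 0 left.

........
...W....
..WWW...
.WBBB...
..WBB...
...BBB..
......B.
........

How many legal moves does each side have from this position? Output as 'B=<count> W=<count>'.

Answer: B=10 W=6

Derivation:
-- B to move --
(0,2): no bracket -> illegal
(0,3): flips 2 -> legal
(0,4): no bracket -> illegal
(1,1): flips 1 -> legal
(1,2): flips 2 -> legal
(1,4): flips 2 -> legal
(1,5): flips 1 -> legal
(2,0): flips 2 -> legal
(2,1): no bracket -> illegal
(2,5): no bracket -> illegal
(3,0): flips 1 -> legal
(3,5): no bracket -> illegal
(4,0): no bracket -> illegal
(4,1): flips 1 -> legal
(5,1): flips 1 -> legal
(5,2): flips 1 -> legal
B mobility = 10
-- W to move --
(2,1): no bracket -> illegal
(2,5): no bracket -> illegal
(3,5): flips 3 -> legal
(4,1): flips 1 -> legal
(4,5): flips 3 -> legal
(4,6): no bracket -> illegal
(5,2): no bracket -> illegal
(5,6): no bracket -> illegal
(5,7): no bracket -> illegal
(6,2): no bracket -> illegal
(6,3): flips 3 -> legal
(6,4): flips 4 -> legal
(6,5): no bracket -> illegal
(6,7): no bracket -> illegal
(7,5): no bracket -> illegal
(7,6): no bracket -> illegal
(7,7): flips 4 -> legal
W mobility = 6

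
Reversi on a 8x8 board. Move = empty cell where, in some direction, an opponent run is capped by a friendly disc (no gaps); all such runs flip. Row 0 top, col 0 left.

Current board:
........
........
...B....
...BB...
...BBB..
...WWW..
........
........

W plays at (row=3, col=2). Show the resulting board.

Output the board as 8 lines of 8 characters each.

Answer: ........
........
...B....
..WBB...
...WBB..
...WWW..
........
........

Derivation:
Place W at (3,2); scan 8 dirs for brackets.
Dir NW: first cell '.' (not opp) -> no flip
Dir N: first cell '.' (not opp) -> no flip
Dir NE: opp run (2,3), next='.' -> no flip
Dir W: first cell '.' (not opp) -> no flip
Dir E: opp run (3,3) (3,4), next='.' -> no flip
Dir SW: first cell '.' (not opp) -> no flip
Dir S: first cell '.' (not opp) -> no flip
Dir SE: opp run (4,3) capped by W -> flip
All flips: (4,3)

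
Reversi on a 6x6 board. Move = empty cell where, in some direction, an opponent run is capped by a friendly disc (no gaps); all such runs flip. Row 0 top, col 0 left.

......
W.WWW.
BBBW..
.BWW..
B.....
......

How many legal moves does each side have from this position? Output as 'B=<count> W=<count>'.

Answer: B=9 W=2

Derivation:
-- B to move --
(0,0): flips 1 -> legal
(0,1): no bracket -> illegal
(0,2): flips 1 -> legal
(0,3): flips 1 -> legal
(0,4): flips 1 -> legal
(0,5): no bracket -> illegal
(1,1): no bracket -> illegal
(1,5): no bracket -> illegal
(2,4): flips 1 -> legal
(2,5): no bracket -> illegal
(3,4): flips 2 -> legal
(4,1): no bracket -> illegal
(4,2): flips 1 -> legal
(4,3): flips 1 -> legal
(4,4): flips 1 -> legal
B mobility = 9
-- W to move --
(1,1): flips 1 -> legal
(3,0): flips 3 -> legal
(4,1): no bracket -> illegal
(4,2): no bracket -> illegal
(5,0): no bracket -> illegal
(5,1): no bracket -> illegal
W mobility = 2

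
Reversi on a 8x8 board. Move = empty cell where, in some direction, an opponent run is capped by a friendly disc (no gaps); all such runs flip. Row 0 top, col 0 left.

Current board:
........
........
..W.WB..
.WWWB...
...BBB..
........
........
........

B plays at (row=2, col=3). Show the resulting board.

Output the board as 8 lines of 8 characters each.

Place B at (2,3); scan 8 dirs for brackets.
Dir NW: first cell '.' (not opp) -> no flip
Dir N: first cell '.' (not opp) -> no flip
Dir NE: first cell '.' (not opp) -> no flip
Dir W: opp run (2,2), next='.' -> no flip
Dir E: opp run (2,4) capped by B -> flip
Dir SW: opp run (3,2), next='.' -> no flip
Dir S: opp run (3,3) capped by B -> flip
Dir SE: first cell 'B' (not opp) -> no flip
All flips: (2,4) (3,3)

Answer: ........
........
..WBBB..
.WWBB...
...BBB..
........
........
........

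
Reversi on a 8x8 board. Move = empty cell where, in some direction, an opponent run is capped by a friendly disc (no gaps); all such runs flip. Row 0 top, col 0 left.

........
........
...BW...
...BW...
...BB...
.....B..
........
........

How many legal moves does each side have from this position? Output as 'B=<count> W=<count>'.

Answer: B=5 W=6

Derivation:
-- B to move --
(1,3): no bracket -> illegal
(1,4): flips 2 -> legal
(1,5): flips 1 -> legal
(2,5): flips 2 -> legal
(3,5): flips 1 -> legal
(4,5): flips 1 -> legal
B mobility = 5
-- W to move --
(1,2): flips 1 -> legal
(1,3): no bracket -> illegal
(1,4): no bracket -> illegal
(2,2): flips 1 -> legal
(3,2): flips 1 -> legal
(3,5): no bracket -> illegal
(4,2): flips 1 -> legal
(4,5): no bracket -> illegal
(4,6): no bracket -> illegal
(5,2): flips 1 -> legal
(5,3): no bracket -> illegal
(5,4): flips 1 -> legal
(5,6): no bracket -> illegal
(6,4): no bracket -> illegal
(6,5): no bracket -> illegal
(6,6): no bracket -> illegal
W mobility = 6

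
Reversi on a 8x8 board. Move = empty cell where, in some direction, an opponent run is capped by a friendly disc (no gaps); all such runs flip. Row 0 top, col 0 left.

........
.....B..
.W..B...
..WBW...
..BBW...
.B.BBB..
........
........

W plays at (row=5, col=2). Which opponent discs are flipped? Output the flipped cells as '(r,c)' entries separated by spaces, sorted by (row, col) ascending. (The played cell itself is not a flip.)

Dir NW: first cell '.' (not opp) -> no flip
Dir N: opp run (4,2) capped by W -> flip
Dir NE: opp run (4,3) capped by W -> flip
Dir W: opp run (5,1), next='.' -> no flip
Dir E: opp run (5,3) (5,4) (5,5), next='.' -> no flip
Dir SW: first cell '.' (not opp) -> no flip
Dir S: first cell '.' (not opp) -> no flip
Dir SE: first cell '.' (not opp) -> no flip

Answer: (4,2) (4,3)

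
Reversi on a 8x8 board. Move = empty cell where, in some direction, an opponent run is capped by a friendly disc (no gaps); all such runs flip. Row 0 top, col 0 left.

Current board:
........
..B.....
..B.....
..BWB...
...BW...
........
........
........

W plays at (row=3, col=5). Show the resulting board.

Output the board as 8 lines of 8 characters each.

Answer: ........
..B.....
..B.....
..BWWW..
...BW...
........
........
........

Derivation:
Place W at (3,5); scan 8 dirs for brackets.
Dir NW: first cell '.' (not opp) -> no flip
Dir N: first cell '.' (not opp) -> no flip
Dir NE: first cell '.' (not opp) -> no flip
Dir W: opp run (3,4) capped by W -> flip
Dir E: first cell '.' (not opp) -> no flip
Dir SW: first cell 'W' (not opp) -> no flip
Dir S: first cell '.' (not opp) -> no flip
Dir SE: first cell '.' (not opp) -> no flip
All flips: (3,4)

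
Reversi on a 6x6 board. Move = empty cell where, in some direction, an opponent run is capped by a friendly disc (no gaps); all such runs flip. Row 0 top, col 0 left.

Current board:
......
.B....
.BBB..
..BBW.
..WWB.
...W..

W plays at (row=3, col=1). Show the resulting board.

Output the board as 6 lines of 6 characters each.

Answer: ......
.B....
.BBB..
.WWWW.
..WWB.
...W..

Derivation:
Place W at (3,1); scan 8 dirs for brackets.
Dir NW: first cell '.' (not opp) -> no flip
Dir N: opp run (2,1) (1,1), next='.' -> no flip
Dir NE: opp run (2,2), next='.' -> no flip
Dir W: first cell '.' (not opp) -> no flip
Dir E: opp run (3,2) (3,3) capped by W -> flip
Dir SW: first cell '.' (not opp) -> no flip
Dir S: first cell '.' (not opp) -> no flip
Dir SE: first cell 'W' (not opp) -> no flip
All flips: (3,2) (3,3)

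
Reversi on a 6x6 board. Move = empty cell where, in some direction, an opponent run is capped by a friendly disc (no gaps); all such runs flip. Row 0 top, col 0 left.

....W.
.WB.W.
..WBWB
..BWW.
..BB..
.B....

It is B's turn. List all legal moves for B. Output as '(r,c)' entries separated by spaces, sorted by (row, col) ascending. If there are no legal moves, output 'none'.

(0,0): no bracket -> illegal
(0,1): no bracket -> illegal
(0,2): no bracket -> illegal
(0,3): flips 1 -> legal
(0,5): flips 1 -> legal
(1,0): flips 1 -> legal
(1,3): no bracket -> illegal
(1,5): flips 2 -> legal
(2,0): no bracket -> illegal
(2,1): flips 1 -> legal
(3,1): no bracket -> illegal
(3,5): flips 2 -> legal
(4,4): no bracket -> illegal
(4,5): flips 1 -> legal

Answer: (0,3) (0,5) (1,0) (1,5) (2,1) (3,5) (4,5)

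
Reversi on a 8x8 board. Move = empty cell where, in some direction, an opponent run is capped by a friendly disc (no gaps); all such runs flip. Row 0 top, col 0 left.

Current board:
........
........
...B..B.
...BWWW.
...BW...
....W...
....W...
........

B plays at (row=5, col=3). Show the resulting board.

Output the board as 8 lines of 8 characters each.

Answer: ........
........
...B..B.
...BWBW.
...BB...
...BW...
....W...
........

Derivation:
Place B at (5,3); scan 8 dirs for brackets.
Dir NW: first cell '.' (not opp) -> no flip
Dir N: first cell 'B' (not opp) -> no flip
Dir NE: opp run (4,4) (3,5) capped by B -> flip
Dir W: first cell '.' (not opp) -> no flip
Dir E: opp run (5,4), next='.' -> no flip
Dir SW: first cell '.' (not opp) -> no flip
Dir S: first cell '.' (not opp) -> no flip
Dir SE: opp run (6,4), next='.' -> no flip
All flips: (3,5) (4,4)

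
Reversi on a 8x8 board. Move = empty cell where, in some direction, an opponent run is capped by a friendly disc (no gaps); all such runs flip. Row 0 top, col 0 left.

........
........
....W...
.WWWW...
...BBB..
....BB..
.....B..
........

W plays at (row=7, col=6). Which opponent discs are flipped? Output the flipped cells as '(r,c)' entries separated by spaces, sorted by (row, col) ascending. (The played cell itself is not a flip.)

Answer: (4,3) (5,4) (6,5)

Derivation:
Dir NW: opp run (6,5) (5,4) (4,3) capped by W -> flip
Dir N: first cell '.' (not opp) -> no flip
Dir NE: first cell '.' (not opp) -> no flip
Dir W: first cell '.' (not opp) -> no flip
Dir E: first cell '.' (not opp) -> no flip
Dir SW: edge -> no flip
Dir S: edge -> no flip
Dir SE: edge -> no flip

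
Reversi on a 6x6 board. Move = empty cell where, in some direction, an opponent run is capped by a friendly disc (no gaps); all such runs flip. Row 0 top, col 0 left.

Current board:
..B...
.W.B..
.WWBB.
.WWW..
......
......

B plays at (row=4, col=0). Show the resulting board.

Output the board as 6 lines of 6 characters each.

Answer: ..B...
.W.B..
.WBBB.
.BWW..
B.....
......

Derivation:
Place B at (4,0); scan 8 dirs for brackets.
Dir NW: edge -> no flip
Dir N: first cell '.' (not opp) -> no flip
Dir NE: opp run (3,1) (2,2) capped by B -> flip
Dir W: edge -> no flip
Dir E: first cell '.' (not opp) -> no flip
Dir SW: edge -> no flip
Dir S: first cell '.' (not opp) -> no flip
Dir SE: first cell '.' (not opp) -> no flip
All flips: (2,2) (3,1)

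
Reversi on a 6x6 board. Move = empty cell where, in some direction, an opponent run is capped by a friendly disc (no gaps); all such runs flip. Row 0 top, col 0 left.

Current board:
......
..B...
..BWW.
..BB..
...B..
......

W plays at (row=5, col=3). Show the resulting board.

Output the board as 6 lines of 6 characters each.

Answer: ......
..B...
..BWW.
..BW..
...W..
...W..

Derivation:
Place W at (5,3); scan 8 dirs for brackets.
Dir NW: first cell '.' (not opp) -> no flip
Dir N: opp run (4,3) (3,3) capped by W -> flip
Dir NE: first cell '.' (not opp) -> no flip
Dir W: first cell '.' (not opp) -> no flip
Dir E: first cell '.' (not opp) -> no flip
Dir SW: edge -> no flip
Dir S: edge -> no flip
Dir SE: edge -> no flip
All flips: (3,3) (4,3)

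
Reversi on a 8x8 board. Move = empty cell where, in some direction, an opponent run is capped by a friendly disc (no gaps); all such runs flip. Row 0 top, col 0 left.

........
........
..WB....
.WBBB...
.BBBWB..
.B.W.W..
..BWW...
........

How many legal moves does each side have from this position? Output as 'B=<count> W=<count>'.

-- B to move --
(1,1): flips 1 -> legal
(1,2): flips 1 -> legal
(1,3): no bracket -> illegal
(2,0): flips 1 -> legal
(2,1): flips 2 -> legal
(3,0): flips 1 -> legal
(3,5): flips 2 -> legal
(4,0): no bracket -> illegal
(4,6): no bracket -> illegal
(5,2): no bracket -> illegal
(5,4): flips 1 -> legal
(5,6): no bracket -> illegal
(6,5): flips 3 -> legal
(6,6): flips 2 -> legal
(7,2): no bracket -> illegal
(7,3): flips 2 -> legal
(7,4): no bracket -> illegal
(7,5): flips 2 -> legal
B mobility = 11
-- W to move --
(1,2): no bracket -> illegal
(1,3): flips 3 -> legal
(1,4): no bracket -> illegal
(2,1): no bracket -> illegal
(2,4): flips 2 -> legal
(2,5): no bracket -> illegal
(3,0): no bracket -> illegal
(3,5): flips 4 -> legal
(3,6): no bracket -> illegal
(4,0): flips 3 -> legal
(4,6): flips 1 -> legal
(5,0): no bracket -> illegal
(5,2): flips 2 -> legal
(5,4): no bracket -> illegal
(5,6): no bracket -> illegal
(6,0): no bracket -> illegal
(6,1): flips 3 -> legal
(7,1): flips 1 -> legal
(7,2): no bracket -> illegal
(7,3): no bracket -> illegal
W mobility = 8

Answer: B=11 W=8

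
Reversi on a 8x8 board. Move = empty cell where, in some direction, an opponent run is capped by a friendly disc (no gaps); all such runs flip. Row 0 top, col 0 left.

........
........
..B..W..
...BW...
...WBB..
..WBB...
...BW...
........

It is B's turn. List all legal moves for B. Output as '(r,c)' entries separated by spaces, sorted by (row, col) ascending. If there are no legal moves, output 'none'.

(1,4): no bracket -> illegal
(1,5): no bracket -> illegal
(1,6): no bracket -> illegal
(2,3): flips 1 -> legal
(2,4): flips 1 -> legal
(2,6): no bracket -> illegal
(3,2): flips 1 -> legal
(3,5): flips 1 -> legal
(3,6): no bracket -> illegal
(4,1): flips 1 -> legal
(4,2): flips 1 -> legal
(5,1): flips 1 -> legal
(5,5): no bracket -> illegal
(6,1): no bracket -> illegal
(6,2): no bracket -> illegal
(6,5): flips 1 -> legal
(7,3): no bracket -> illegal
(7,4): flips 1 -> legal
(7,5): flips 1 -> legal

Answer: (2,3) (2,4) (3,2) (3,5) (4,1) (4,2) (5,1) (6,5) (7,4) (7,5)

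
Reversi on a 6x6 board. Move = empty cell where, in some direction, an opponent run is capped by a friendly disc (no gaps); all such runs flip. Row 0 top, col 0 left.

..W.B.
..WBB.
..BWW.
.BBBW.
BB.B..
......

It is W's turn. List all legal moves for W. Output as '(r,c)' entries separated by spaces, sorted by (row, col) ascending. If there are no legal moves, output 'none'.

(0,3): flips 1 -> legal
(0,5): flips 1 -> legal
(1,1): no bracket -> illegal
(1,5): flips 2 -> legal
(2,0): no bracket -> illegal
(2,1): flips 1 -> legal
(2,5): no bracket -> illegal
(3,0): flips 3 -> legal
(4,2): flips 3 -> legal
(4,4): no bracket -> illegal
(5,0): flips 2 -> legal
(5,1): no bracket -> illegal
(5,2): flips 1 -> legal
(5,3): flips 2 -> legal
(5,4): no bracket -> illegal

Answer: (0,3) (0,5) (1,5) (2,1) (3,0) (4,2) (5,0) (5,2) (5,3)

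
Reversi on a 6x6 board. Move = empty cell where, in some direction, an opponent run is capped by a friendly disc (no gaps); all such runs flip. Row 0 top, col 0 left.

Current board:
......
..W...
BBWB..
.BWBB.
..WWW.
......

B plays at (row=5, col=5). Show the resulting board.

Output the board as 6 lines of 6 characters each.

Place B at (5,5); scan 8 dirs for brackets.
Dir NW: opp run (4,4) capped by B -> flip
Dir N: first cell '.' (not opp) -> no flip
Dir NE: edge -> no flip
Dir W: first cell '.' (not opp) -> no flip
Dir E: edge -> no flip
Dir SW: edge -> no flip
Dir S: edge -> no flip
Dir SE: edge -> no flip
All flips: (4,4)

Answer: ......
..W...
BBWB..
.BWBB.
..WWB.
.....B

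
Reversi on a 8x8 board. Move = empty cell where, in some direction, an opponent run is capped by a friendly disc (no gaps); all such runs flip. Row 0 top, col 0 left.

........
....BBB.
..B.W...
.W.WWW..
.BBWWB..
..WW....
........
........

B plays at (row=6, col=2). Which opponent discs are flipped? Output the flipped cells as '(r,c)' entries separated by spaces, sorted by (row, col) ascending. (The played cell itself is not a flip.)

Answer: (5,2)

Derivation:
Dir NW: first cell '.' (not opp) -> no flip
Dir N: opp run (5,2) capped by B -> flip
Dir NE: opp run (5,3) (4,4) (3,5), next='.' -> no flip
Dir W: first cell '.' (not opp) -> no flip
Dir E: first cell '.' (not opp) -> no flip
Dir SW: first cell '.' (not opp) -> no flip
Dir S: first cell '.' (not opp) -> no flip
Dir SE: first cell '.' (not opp) -> no flip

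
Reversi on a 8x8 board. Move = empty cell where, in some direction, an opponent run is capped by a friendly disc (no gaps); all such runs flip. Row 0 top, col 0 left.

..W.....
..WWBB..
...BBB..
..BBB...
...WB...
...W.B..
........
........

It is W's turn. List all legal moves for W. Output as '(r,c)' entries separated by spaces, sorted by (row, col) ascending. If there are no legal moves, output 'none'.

(0,3): no bracket -> illegal
(0,4): no bracket -> illegal
(0,5): no bracket -> illegal
(0,6): no bracket -> illegal
(1,6): flips 4 -> legal
(2,1): flips 1 -> legal
(2,2): no bracket -> illegal
(2,6): no bracket -> illegal
(3,1): no bracket -> illegal
(3,5): flips 2 -> legal
(3,6): no bracket -> illegal
(4,1): no bracket -> illegal
(4,2): no bracket -> illegal
(4,5): flips 3 -> legal
(4,6): no bracket -> illegal
(5,4): no bracket -> illegal
(5,6): no bracket -> illegal
(6,4): no bracket -> illegal
(6,5): no bracket -> illegal
(6,6): no bracket -> illegal

Answer: (1,6) (2,1) (3,5) (4,5)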